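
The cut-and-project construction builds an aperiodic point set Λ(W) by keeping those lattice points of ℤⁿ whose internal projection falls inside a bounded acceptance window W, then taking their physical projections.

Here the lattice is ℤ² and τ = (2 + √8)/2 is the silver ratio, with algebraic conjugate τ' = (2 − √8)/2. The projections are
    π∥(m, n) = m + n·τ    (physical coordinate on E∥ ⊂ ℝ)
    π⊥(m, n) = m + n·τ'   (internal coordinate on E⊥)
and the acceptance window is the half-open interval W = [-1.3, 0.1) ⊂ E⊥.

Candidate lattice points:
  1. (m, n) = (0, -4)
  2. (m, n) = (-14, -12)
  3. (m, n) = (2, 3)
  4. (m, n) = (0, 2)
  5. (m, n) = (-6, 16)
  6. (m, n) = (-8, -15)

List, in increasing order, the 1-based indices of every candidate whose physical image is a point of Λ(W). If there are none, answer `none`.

τ' = (2−√8)/2 ≈ -0.41421.
candidate 1: (m,n)=(0,-4) → π∥ = 0-4·τ ≈ -9.65685, π⊥ = 0-4·τ' ≈ 1.65685 ∉ [-1.3, 0.1) ⇒ out
candidate 2: (m,n)=(-14,-12) → π∥ = -14-12·τ ≈ -42.97056, π⊥ = -14-12·τ' ≈ -9.02944 ∉ [-1.3, 0.1) ⇒ out
candidate 3: (m,n)=(2,3) → π∥ = 2+3·τ ≈ 9.24264, π⊥ = 2+3·τ' ≈ 0.75736 ∉ [-1.3, 0.1) ⇒ out
candidate 4: (m,n)=(0,2) → π∥ = 0+2·τ ≈ 4.82843, π⊥ = 0+2·τ' ≈ -0.82843 ∈ [-1.3, 0.1) ⇒ IN Λ
candidate 5: (m,n)=(-6,16) → π∥ = -6+16·τ ≈ 32.62742, π⊥ = -6+16·τ' ≈ -12.62742 ∉ [-1.3, 0.1) ⇒ out
candidate 6: (m,n)=(-8,-15) → π∥ = -8-15·τ ≈ -44.21320, π⊥ = -8-15·τ' ≈ -1.78680 ∉ [-1.3, 0.1) ⇒ out

4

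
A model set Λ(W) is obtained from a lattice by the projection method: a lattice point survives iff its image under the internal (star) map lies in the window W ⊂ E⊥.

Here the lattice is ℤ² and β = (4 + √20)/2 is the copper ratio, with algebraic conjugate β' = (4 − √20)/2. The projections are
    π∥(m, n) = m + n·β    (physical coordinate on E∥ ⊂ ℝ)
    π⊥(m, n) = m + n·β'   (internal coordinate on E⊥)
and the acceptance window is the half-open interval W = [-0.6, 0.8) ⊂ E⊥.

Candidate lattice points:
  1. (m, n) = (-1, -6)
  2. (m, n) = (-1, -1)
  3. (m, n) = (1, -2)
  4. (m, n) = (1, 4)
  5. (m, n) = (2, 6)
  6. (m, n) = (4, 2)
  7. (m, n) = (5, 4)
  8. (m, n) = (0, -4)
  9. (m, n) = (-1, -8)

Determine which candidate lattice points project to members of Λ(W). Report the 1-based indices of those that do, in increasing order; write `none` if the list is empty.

1, 4, 5

Compute β' = (4−√20)/2 = -0.236068, so π⊥(m,n) = m -0.236068·n.
[1] lift (-1,-6): star map gives 0.416408; window check -0.6 ≤ 0.416408 < 0.8 is true → IN Λ
[2] lift (-1,-1): star map gives -0.763932; window check -0.6 ≤ -0.763932 < 0.8 is false → out
[3] lift (1,-2): star map gives 1.472136; window check -0.6 ≤ 1.472136 < 0.8 is false → out
[4] lift (1,4): star map gives 0.055728; window check -0.6 ≤ 0.055728 < 0.8 is true → IN Λ
[5] lift (2,6): star map gives 0.583592; window check -0.6 ≤ 0.583592 < 0.8 is true → IN Λ
[6] lift (4,2): star map gives 3.527864; window check -0.6 ≤ 3.527864 < 0.8 is false → out
[7] lift (5,4): star map gives 4.055728; window check -0.6 ≤ 4.055728 < 0.8 is false → out
[8] lift (0,-4): star map gives 0.944272; window check -0.6 ≤ 0.944272 < 0.8 is false → out
[9] lift (-1,-8): star map gives 0.888544; window check -0.6 ≤ 0.888544 < 0.8 is false → out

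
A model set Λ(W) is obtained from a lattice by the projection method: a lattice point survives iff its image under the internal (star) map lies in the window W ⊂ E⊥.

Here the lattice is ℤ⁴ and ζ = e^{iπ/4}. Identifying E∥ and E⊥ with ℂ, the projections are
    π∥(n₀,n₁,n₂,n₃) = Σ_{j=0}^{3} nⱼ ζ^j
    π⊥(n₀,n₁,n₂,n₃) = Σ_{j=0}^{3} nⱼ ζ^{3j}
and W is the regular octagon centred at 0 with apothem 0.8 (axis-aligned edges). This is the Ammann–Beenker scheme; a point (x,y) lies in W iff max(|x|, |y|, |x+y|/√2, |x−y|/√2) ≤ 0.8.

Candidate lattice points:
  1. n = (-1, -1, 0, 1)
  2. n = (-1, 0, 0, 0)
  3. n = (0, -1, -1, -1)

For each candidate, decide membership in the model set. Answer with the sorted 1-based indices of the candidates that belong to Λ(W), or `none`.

With ζ = e^{iπ/4} the internal vectors are ζ^0,ζ^3,ζ^6,ζ^9.
#1 (-1, -1, 0, 1): internal (0.41421, 0.00000); octagon support 0.41421 vs apothem 0.8 → ∈ W
#2 (-1, 0, 0, 0): internal (-1.00000, 0.00000); octagon support 1.00000 vs apothem 0.8 → ∉ W
#3 (0, -1, -1, -1): internal (0.00000, -0.41421); octagon support 0.41421 vs apothem 0.8 → ∈ W

1, 3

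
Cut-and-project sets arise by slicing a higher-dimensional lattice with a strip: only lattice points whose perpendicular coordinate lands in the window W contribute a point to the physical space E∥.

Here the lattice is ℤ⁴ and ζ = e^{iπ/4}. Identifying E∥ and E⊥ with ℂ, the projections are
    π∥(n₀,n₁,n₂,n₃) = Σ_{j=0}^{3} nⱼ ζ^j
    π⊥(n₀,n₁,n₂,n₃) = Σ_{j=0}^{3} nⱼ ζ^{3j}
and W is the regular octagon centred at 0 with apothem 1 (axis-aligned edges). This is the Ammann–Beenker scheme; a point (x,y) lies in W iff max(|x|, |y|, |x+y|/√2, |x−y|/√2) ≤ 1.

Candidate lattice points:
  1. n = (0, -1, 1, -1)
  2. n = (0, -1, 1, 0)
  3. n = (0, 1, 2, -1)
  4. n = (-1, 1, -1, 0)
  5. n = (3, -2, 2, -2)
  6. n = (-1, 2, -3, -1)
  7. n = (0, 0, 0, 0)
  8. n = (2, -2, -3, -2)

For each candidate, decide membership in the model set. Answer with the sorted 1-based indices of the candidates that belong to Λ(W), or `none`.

Internal map: ζ^{3j} for j=0..3 gives (1,0), (−√2/2,√2/2), (0,−1), (√2/2,√2/2).
#1 (0, -1, 1, -1): internal (0.0000, -2.4142); octagon support 2.4142 vs apothem 1 → ∉ W
#2 (0, -1, 1, 0): internal (0.7071, -1.7071); octagon support 1.7071 vs apothem 1 → ∉ W
#3 (0, 1, 2, -1): internal (-1.4142, -2.0000); octagon support 2.4142 vs apothem 1 → ∉ W
#4 (-1, 1, -1, 0): internal (-1.7071, 1.7071); octagon support 2.4142 vs apothem 1 → ∉ W
#5 (3, -2, 2, -2): internal (3.0000, -4.8284); octagon support 5.5355 vs apothem 1 → ∉ W
#6 (-1, 2, -3, -1): internal (-3.1213, 3.7071); octagon support 4.8284 vs apothem 1 → ∉ W
#7 (0, 0, 0, 0): internal (0.0000, 0.0000); octagon support 0.0000 vs apothem 1 → ∈ W
#8 (2, -2, -3, -2): internal (2.0000, 0.1716); octagon support 2.0000 vs apothem 1 → ∉ W

7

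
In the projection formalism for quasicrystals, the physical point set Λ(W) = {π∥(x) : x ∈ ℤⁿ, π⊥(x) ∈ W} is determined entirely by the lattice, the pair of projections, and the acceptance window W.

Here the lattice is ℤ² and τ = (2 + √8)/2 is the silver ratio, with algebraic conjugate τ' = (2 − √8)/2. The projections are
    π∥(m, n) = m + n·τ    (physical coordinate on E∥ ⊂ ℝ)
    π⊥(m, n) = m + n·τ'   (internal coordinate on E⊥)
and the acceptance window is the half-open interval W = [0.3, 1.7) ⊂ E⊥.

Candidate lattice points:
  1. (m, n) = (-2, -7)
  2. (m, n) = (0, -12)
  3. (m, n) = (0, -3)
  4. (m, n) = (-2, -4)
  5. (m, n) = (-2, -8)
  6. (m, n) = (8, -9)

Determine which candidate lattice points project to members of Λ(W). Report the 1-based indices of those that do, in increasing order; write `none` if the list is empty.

Numerically τ ≈ 2.4142 and τ' = −1/τ ≈ -0.4142.
#1 (-2,-7): internal coord -2 + (-7)·τ' = +0.8995; +0.8995 ∈ [0.3, 1.7) → IN Λ
#2 (0,-12): internal coord 0 + (-12)·τ' = +4.9706; +4.9706 ∉ [0.3, 1.7) → out
#3 (0,-3): internal coord 0 + (-3)·τ' = +1.2426; +1.2426 ∈ [0.3, 1.7) → IN Λ
#4 (-2,-4): internal coord -2 + (-4)·τ' = -0.3431; -0.3431 ∉ [0.3, 1.7) → out
#5 (-2,-8): internal coord -2 + (-8)·τ' = +1.3137; +1.3137 ∈ [0.3, 1.7) → IN Λ
#6 (8,-9): internal coord 8 + (-9)·τ' = +11.7279; +11.7279 ∉ [0.3, 1.7) → out

1, 3, 5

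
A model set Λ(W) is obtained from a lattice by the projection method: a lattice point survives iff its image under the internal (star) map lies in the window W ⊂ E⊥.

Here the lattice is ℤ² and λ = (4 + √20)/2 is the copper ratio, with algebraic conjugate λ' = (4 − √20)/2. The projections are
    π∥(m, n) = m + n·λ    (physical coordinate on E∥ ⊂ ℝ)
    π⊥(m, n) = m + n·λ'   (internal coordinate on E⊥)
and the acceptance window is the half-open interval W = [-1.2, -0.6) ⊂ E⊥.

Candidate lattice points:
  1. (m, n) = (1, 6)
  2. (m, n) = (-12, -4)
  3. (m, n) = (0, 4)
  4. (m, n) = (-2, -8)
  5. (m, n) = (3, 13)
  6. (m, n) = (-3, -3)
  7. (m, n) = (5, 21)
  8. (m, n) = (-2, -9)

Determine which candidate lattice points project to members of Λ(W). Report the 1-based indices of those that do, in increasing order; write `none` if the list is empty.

Numerically λ ≈ 4.2361 and λ' = −1/λ ≈ -0.2361.
candidate 1: (m,n)=(1,6) → π∥ = 1+6·λ ≈ 26.4164, π⊥ = 1+6·λ' ≈ -0.4164 ∉ [-1.2, -0.6) ⇒ out
candidate 2: (m,n)=(-12,-4) → π∥ = -12-4·λ ≈ -28.9443, π⊥ = -12-4·λ' ≈ -11.0557 ∉ [-1.2, -0.6) ⇒ out
candidate 3: (m,n)=(0,4) → π∥ = 0+4·λ ≈ 16.9443, π⊥ = 0+4·λ' ≈ -0.9443 ∈ [-1.2, -0.6) ⇒ IN Λ
candidate 4: (m,n)=(-2,-8) → π∥ = -2-8·λ ≈ -35.8885, π⊥ = -2-8·λ' ≈ -0.1115 ∉ [-1.2, -0.6) ⇒ out
candidate 5: (m,n)=(3,13) → π∥ = 3+13·λ ≈ 58.0689, π⊥ = 3+13·λ' ≈ -0.0689 ∉ [-1.2, -0.6) ⇒ out
candidate 6: (m,n)=(-3,-3) → π∥ = -3-3·λ ≈ -15.7082, π⊥ = -3-3·λ' ≈ -2.2918 ∉ [-1.2, -0.6) ⇒ out
candidate 7: (m,n)=(5,21) → π∥ = 5+21·λ ≈ 93.9574, π⊥ = 5+21·λ' ≈ 0.0426 ∉ [-1.2, -0.6) ⇒ out
candidate 8: (m,n)=(-2,-9) → π∥ = -2-9·λ ≈ -40.1246, π⊥ = -2-9·λ' ≈ 0.1246 ∉ [-1.2, -0.6) ⇒ out

3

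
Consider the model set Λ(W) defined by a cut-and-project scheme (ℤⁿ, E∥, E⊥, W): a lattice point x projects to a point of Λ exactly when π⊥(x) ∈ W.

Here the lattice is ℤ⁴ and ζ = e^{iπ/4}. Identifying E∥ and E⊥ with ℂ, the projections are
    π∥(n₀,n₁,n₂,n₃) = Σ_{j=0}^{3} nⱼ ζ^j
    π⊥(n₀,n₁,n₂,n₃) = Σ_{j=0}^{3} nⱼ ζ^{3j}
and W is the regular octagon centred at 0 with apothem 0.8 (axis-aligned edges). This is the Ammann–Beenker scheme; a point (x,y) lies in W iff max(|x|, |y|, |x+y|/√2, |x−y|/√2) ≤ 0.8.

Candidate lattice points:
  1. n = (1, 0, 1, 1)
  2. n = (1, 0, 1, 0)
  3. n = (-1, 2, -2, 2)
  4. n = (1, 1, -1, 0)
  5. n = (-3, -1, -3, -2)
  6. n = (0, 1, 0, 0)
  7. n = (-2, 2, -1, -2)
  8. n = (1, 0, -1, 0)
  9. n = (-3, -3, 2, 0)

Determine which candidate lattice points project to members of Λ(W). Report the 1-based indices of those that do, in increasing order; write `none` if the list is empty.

none

π⊥(n) = n₀ + n₁ζ³ + n₂ζ⁶ + n₃ζ⁹ where ζ = e^{iπ/4}.
candidate 1: n = (1, 0, 1, 1) → π⊥ ≈ (+1.70711, -0.29289); max(|x|,|y|,|x±y|/√2) = 1.70711 > 0.8 ⇒ ∉ W
candidate 2: n = (1, 0, 1, 0) → π⊥ ≈ (+1.00000, -1.00000); max(|x|,|y|,|x±y|/√2) = 1.41421 > 0.8 ⇒ ∉ W
candidate 3: n = (-1, 2, -2, 2) → π⊥ ≈ (-1.00000, +4.82843); max(|x|,|y|,|x±y|/√2) = 4.82843 > 0.8 ⇒ ∉ W
candidate 4: n = (1, 1, -1, 0) → π⊥ ≈ (+0.29289, +1.70711); max(|x|,|y|,|x±y|/√2) = 1.70711 > 0.8 ⇒ ∉ W
candidate 5: n = (-3, -1, -3, -2) → π⊥ ≈ (-3.70711, +0.87868); max(|x|,|y|,|x±y|/√2) = 3.70711 > 0.8 ⇒ ∉ W
candidate 6: n = (0, 1, 0, 0) → π⊥ ≈ (-0.70711, +0.70711); max(|x|,|y|,|x±y|/√2) = 1.00000 > 0.8 ⇒ ∉ W
candidate 7: n = (-2, 2, -1, -2) → π⊥ ≈ (-4.82843, +1.00000); max(|x|,|y|,|x±y|/√2) = 4.82843 > 0.8 ⇒ ∉ W
candidate 8: n = (1, 0, -1, 0) → π⊥ ≈ (+1.00000, +1.00000); max(|x|,|y|,|x±y|/√2) = 1.41421 > 0.8 ⇒ ∉ W
candidate 9: n = (-3, -3, 2, 0) → π⊥ ≈ (-0.87868, -4.12132); max(|x|,|y|,|x±y|/√2) = 4.12132 > 0.8 ⇒ ∉ W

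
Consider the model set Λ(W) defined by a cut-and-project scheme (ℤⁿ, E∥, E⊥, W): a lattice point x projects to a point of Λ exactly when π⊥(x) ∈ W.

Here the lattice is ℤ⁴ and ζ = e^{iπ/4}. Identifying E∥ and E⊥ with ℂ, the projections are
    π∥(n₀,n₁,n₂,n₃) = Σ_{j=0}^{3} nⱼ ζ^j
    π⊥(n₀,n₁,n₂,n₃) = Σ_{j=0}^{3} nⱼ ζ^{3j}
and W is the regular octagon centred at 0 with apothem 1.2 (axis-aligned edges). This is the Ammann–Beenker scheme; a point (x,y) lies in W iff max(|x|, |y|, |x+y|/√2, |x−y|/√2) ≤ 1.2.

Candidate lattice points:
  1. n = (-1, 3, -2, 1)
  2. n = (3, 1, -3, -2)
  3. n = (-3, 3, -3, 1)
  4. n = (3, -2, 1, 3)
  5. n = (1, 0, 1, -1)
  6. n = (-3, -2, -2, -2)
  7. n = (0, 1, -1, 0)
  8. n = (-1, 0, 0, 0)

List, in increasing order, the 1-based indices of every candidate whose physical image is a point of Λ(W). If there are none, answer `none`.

8

With ζ = e^{iπ/4} the internal vectors are ζ^0,ζ^3,ζ^6,ζ^9.
#1 (-1, 3, -2, 1): internal (-2.4142, 4.8284); octagon support 5.1213 vs apothem 1.2 → ∉ W
#2 (3, 1, -3, -2): internal (0.8787, 2.2929); octagon support 2.2929 vs apothem 1.2 → ∉ W
#3 (-3, 3, -3, 1): internal (-4.4142, 5.8284); octagon support 7.2426 vs apothem 1.2 → ∉ W
#4 (3, -2, 1, 3): internal (6.5355, -0.2929); octagon support 6.5355 vs apothem 1.2 → ∉ W
#5 (1, 0, 1, -1): internal (0.2929, -1.7071); octagon support 1.7071 vs apothem 1.2 → ∉ W
#6 (-3, -2, -2, -2): internal (-3.0000, -0.8284); octagon support 3.0000 vs apothem 1.2 → ∉ W
#7 (0, 1, -1, 0): internal (-0.7071, 1.7071); octagon support 1.7071 vs apothem 1.2 → ∉ W
#8 (-1, 0, 0, 0): internal (-1.0000, 0.0000); octagon support 1.0000 vs apothem 1.2 → ∈ W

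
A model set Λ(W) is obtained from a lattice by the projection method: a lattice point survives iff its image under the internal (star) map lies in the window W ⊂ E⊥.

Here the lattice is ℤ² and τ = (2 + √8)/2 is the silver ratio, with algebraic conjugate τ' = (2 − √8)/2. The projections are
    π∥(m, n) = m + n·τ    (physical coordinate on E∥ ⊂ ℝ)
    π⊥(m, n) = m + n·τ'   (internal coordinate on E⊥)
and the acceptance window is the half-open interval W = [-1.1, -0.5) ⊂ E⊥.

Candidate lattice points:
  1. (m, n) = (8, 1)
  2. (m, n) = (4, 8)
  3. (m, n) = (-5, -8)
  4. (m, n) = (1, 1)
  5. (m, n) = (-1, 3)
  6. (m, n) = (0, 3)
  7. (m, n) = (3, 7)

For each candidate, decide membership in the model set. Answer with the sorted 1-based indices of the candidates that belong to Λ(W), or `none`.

none

τ' = (2−√8)/2 ≈ -0.414214.
[1] lift (8,1): star map gives 7.585786; window check -1.1 ≤ 7.585786 < -0.5 is false → out
[2] lift (4,8): star map gives 0.686292; window check -1.1 ≤ 0.686292 < -0.5 is false → out
[3] lift (-5,-8): star map gives -1.686292; window check -1.1 ≤ -1.686292 < -0.5 is false → out
[4] lift (1,1): star map gives 0.585786; window check -1.1 ≤ 0.585786 < -0.5 is false → out
[5] lift (-1,3): star map gives -2.242641; window check -1.1 ≤ -2.242641 < -0.5 is false → out
[6] lift (0,3): star map gives -1.242641; window check -1.1 ≤ -1.242641 < -0.5 is false → out
[7] lift (3,7): star map gives 0.100505; window check -1.1 ≤ 0.100505 < -0.5 is false → out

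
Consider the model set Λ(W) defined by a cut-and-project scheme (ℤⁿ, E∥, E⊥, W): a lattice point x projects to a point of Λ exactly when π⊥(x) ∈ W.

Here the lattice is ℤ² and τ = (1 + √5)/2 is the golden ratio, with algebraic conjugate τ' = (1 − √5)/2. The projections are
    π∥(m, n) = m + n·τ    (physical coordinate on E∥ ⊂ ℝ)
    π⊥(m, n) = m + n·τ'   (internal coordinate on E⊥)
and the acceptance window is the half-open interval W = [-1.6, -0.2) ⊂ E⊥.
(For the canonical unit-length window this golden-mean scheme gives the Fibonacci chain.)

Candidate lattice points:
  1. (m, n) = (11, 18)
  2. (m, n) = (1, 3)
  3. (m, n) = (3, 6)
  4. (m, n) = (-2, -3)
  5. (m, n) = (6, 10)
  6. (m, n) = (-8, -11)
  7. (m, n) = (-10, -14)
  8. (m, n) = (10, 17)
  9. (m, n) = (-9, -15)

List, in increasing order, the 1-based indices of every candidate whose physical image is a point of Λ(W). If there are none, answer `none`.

2, 3, 6, 7, 8

τ' = (1−√5)/2 ≈ -0.61803.
candidate 1: (m,n)=(11,18) → π∥ = 11+18·τ ≈ 40.12461, π⊥ = 11+18·τ' ≈ -0.12461 ∉ [-1.6, -0.2) ⇒ out
candidate 2: (m,n)=(1,3) → π∥ = 1+3·τ ≈ 5.85410, π⊥ = 1+3·τ' ≈ -0.85410 ∈ [-1.6, -0.2) ⇒ IN Λ
candidate 3: (m,n)=(3,6) → π∥ = 3+6·τ ≈ 12.70820, π⊥ = 3+6·τ' ≈ -0.70820 ∈ [-1.6, -0.2) ⇒ IN Λ
candidate 4: (m,n)=(-2,-3) → π∥ = -2-3·τ ≈ -6.85410, π⊥ = -2-3·τ' ≈ -0.14590 ∉ [-1.6, -0.2) ⇒ out
candidate 5: (m,n)=(6,10) → π∥ = 6+10·τ ≈ 22.18034, π⊥ = 6+10·τ' ≈ -0.18034 ∉ [-1.6, -0.2) ⇒ out
candidate 6: (m,n)=(-8,-11) → π∥ = -8-11·τ ≈ -25.79837, π⊥ = -8-11·τ' ≈ -1.20163 ∈ [-1.6, -0.2) ⇒ IN Λ
candidate 7: (m,n)=(-10,-14) → π∥ = -10-14·τ ≈ -32.65248, π⊥ = -10-14·τ' ≈ -1.34752 ∈ [-1.6, -0.2) ⇒ IN Λ
candidate 8: (m,n)=(10,17) → π∥ = 10+17·τ ≈ 37.50658, π⊥ = 10+17·τ' ≈ -0.50658 ∈ [-1.6, -0.2) ⇒ IN Λ
candidate 9: (m,n)=(-9,-15) → π∥ = -9-15·τ ≈ -33.27051, π⊥ = -9-15·τ' ≈ 0.27051 ∉ [-1.6, -0.2) ⇒ out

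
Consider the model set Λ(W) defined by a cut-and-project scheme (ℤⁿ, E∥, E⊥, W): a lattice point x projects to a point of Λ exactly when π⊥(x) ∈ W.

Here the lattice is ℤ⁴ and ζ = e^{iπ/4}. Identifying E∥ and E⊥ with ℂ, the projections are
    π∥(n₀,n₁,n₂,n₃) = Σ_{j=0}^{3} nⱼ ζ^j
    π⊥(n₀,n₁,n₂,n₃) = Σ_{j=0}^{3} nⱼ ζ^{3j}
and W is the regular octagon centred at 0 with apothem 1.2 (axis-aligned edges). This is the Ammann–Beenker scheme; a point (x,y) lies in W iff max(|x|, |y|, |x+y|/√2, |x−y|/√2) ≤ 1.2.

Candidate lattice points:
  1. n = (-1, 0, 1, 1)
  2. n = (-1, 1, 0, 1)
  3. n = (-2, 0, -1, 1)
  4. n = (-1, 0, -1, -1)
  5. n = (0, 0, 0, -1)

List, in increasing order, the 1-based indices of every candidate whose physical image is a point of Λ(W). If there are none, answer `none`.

Internal map: ζ^{3j} for j=0..3 gives (1,0), (−√2/2,√2/2), (0,−1), (√2/2,√2/2).
#1 (-1, 0, 1, 1): internal (-0.29289, -0.29289); octagon support 0.41421 vs apothem 1.2 → ∈ W
#2 (-1, 1, 0, 1): internal (-1.00000, 1.41421); octagon support 1.70711 vs apothem 1.2 → ∉ W
#3 (-2, 0, -1, 1): internal (-1.29289, 1.70711); octagon support 2.12132 vs apothem 1.2 → ∉ W
#4 (-1, 0, -1, -1): internal (-1.70711, 0.29289); octagon support 1.70711 vs apothem 1.2 → ∉ W
#5 (0, 0, 0, -1): internal (-0.70711, -0.70711); octagon support 1.00000 vs apothem 1.2 → ∈ W

1, 5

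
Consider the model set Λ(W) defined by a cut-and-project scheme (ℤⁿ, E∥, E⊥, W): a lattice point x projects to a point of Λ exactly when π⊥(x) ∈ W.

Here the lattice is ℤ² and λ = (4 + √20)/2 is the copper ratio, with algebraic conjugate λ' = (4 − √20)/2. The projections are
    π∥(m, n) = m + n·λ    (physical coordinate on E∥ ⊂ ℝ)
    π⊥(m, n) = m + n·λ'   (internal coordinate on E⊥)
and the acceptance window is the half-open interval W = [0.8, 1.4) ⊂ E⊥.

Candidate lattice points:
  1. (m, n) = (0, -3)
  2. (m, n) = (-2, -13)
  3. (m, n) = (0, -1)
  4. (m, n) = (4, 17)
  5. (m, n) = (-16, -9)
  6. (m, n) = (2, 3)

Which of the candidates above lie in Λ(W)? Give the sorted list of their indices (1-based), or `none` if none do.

Numerically λ ≈ 4.236068 and λ' = −1/λ ≈ -0.236068.
candidate 1: (m,n)=(0,-3) → π∥ = 0-3·λ ≈ -12.708204, π⊥ = 0-3·λ' ≈ 0.708204 ∉ [0.8, 1.4) ⇒ out
candidate 2: (m,n)=(-2,-13) → π∥ = -2-13·λ ≈ -57.068884, π⊥ = -2-13·λ' ≈ 1.068884 ∈ [0.8, 1.4) ⇒ IN Λ
candidate 3: (m,n)=(0,-1) → π∥ = 0-1·λ ≈ -4.236068, π⊥ = 0-1·λ' ≈ 0.236068 ∉ [0.8, 1.4) ⇒ out
candidate 4: (m,n)=(4,17) → π∥ = 4+17·λ ≈ 76.013156, π⊥ = 4+17·λ' ≈ -0.013156 ∉ [0.8, 1.4) ⇒ out
candidate 5: (m,n)=(-16,-9) → π∥ = -16-9·λ ≈ -54.124612, π⊥ = -16-9·λ' ≈ -13.875388 ∉ [0.8, 1.4) ⇒ out
candidate 6: (m,n)=(2,3) → π∥ = 2+3·λ ≈ 14.708204, π⊥ = 2+3·λ' ≈ 1.291796 ∈ [0.8, 1.4) ⇒ IN Λ

2, 6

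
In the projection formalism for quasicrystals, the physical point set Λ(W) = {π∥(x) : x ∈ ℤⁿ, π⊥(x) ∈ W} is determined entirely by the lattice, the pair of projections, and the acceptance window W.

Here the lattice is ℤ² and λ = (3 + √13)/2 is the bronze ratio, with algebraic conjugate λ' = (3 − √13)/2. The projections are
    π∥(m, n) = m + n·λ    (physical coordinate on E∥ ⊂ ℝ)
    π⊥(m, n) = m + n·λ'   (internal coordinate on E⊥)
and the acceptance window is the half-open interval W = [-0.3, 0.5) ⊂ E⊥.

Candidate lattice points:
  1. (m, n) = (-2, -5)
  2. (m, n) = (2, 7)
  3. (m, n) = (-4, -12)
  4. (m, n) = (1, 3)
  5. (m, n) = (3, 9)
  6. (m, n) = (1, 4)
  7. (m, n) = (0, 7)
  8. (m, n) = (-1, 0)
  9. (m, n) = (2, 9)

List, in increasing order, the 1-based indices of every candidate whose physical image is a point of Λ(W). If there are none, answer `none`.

Compute λ' = (3−√13)/2 = -0.3028, so π⊥(m,n) = m -0.3028·n.
[1] lift (-2,-5): star map gives -0.4861; window check -0.3 ≤ -0.4861 < 0.5 is false → out
[2] lift (2,7): star map gives -0.1194; window check -0.3 ≤ -0.1194 < 0.5 is true → IN Λ
[3] lift (-4,-12): star map gives -0.3667; window check -0.3 ≤ -0.3667 < 0.5 is false → out
[4] lift (1,3): star map gives 0.0917; window check -0.3 ≤ 0.0917 < 0.5 is true → IN Λ
[5] lift (3,9): star map gives 0.2750; window check -0.3 ≤ 0.2750 < 0.5 is true → IN Λ
[6] lift (1,4): star map gives -0.2111; window check -0.3 ≤ -0.2111 < 0.5 is true → IN Λ
[7] lift (0,7): star map gives -2.1194; window check -0.3 ≤ -2.1194 < 0.5 is false → out
[8] lift (-1,0): star map gives -1.0000; window check -0.3 ≤ -1.0000 < 0.5 is false → out
[9] lift (2,9): star map gives -0.7250; window check -0.3 ≤ -0.7250 < 0.5 is false → out

2, 4, 5, 6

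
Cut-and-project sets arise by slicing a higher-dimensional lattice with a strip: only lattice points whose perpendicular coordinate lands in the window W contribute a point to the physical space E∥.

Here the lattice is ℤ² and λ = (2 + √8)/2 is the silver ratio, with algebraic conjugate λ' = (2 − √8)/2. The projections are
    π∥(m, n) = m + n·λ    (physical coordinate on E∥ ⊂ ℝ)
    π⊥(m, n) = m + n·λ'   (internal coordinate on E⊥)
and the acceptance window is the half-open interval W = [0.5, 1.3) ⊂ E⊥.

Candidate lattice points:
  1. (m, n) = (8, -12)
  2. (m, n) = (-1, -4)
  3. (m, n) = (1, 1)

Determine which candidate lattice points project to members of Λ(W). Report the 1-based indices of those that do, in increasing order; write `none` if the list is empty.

2, 3

Compute λ' = (2−√8)/2 = -0.4142, so π⊥(m,n) = m -0.4142·n.
candidate 1: (m,n)=(8,-12) → π∥ = 8-12·λ ≈ -20.9706, π⊥ = 8-12·λ' ≈ 12.9706 ∉ [0.5, 1.3) ⇒ out
candidate 2: (m,n)=(-1,-4) → π∥ = -1-4·λ ≈ -10.6569, π⊥ = -1-4·λ' ≈ 0.6569 ∈ [0.5, 1.3) ⇒ IN Λ
candidate 3: (m,n)=(1,1) → π∥ = 1+1·λ ≈ 3.4142, π⊥ = 1+1·λ' ≈ 0.5858 ∈ [0.5, 1.3) ⇒ IN Λ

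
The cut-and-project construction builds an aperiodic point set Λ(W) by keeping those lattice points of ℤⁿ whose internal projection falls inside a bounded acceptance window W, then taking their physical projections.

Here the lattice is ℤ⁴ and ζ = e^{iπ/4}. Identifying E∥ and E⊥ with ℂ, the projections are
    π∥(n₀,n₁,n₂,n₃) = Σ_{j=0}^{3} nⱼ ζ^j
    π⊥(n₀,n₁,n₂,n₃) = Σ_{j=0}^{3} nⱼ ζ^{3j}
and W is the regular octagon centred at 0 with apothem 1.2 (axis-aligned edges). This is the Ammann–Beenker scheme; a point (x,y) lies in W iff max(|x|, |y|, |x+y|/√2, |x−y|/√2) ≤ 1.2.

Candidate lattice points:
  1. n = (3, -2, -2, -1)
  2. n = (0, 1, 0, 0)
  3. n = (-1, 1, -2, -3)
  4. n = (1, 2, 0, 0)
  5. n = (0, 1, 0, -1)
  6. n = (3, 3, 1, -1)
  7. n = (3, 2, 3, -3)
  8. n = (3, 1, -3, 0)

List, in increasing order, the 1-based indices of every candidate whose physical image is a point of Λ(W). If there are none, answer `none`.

With ζ = e^{iπ/4} the internal vectors are ζ^0,ζ^3,ζ^6,ζ^9.
candidate 1: n = (3, -2, -2, -1) → π⊥ ≈ (+3.7071, -0.1213); max(|x|,|y|,|x±y|/√2) = 3.7071 > 1.2 ⇒ ∉ W
candidate 2: n = (0, 1, 0, 0) → π⊥ ≈ (-0.7071, +0.7071); max(|x|,|y|,|x±y|/√2) = 1.0000 ≤ 1.2 ⇒ ∈ W
candidate 3: n = (-1, 1, -2, -3) → π⊥ ≈ (-3.8284, +0.5858); max(|x|,|y|,|x±y|/√2) = 3.8284 > 1.2 ⇒ ∉ W
candidate 4: n = (1, 2, 0, 0) → π⊥ ≈ (-0.4142, +1.4142); max(|x|,|y|,|x±y|/√2) = 1.4142 > 1.2 ⇒ ∉ W
candidate 5: n = (0, 1, 0, -1) → π⊥ ≈ (-1.4142, +0.0000); max(|x|,|y|,|x±y|/√2) = 1.4142 > 1.2 ⇒ ∉ W
candidate 6: n = (3, 3, 1, -1) → π⊥ ≈ (+0.1716, +0.4142); max(|x|,|y|,|x±y|/√2) = 0.4142 ≤ 1.2 ⇒ ∈ W
candidate 7: n = (3, 2, 3, -3) → π⊥ ≈ (-0.5355, -3.7071); max(|x|,|y|,|x±y|/√2) = 3.7071 > 1.2 ⇒ ∉ W
candidate 8: n = (3, 1, -3, 0) → π⊥ ≈ (+2.2929, +3.7071); max(|x|,|y|,|x±y|/√2) = 4.2426 > 1.2 ⇒ ∉ W

2, 6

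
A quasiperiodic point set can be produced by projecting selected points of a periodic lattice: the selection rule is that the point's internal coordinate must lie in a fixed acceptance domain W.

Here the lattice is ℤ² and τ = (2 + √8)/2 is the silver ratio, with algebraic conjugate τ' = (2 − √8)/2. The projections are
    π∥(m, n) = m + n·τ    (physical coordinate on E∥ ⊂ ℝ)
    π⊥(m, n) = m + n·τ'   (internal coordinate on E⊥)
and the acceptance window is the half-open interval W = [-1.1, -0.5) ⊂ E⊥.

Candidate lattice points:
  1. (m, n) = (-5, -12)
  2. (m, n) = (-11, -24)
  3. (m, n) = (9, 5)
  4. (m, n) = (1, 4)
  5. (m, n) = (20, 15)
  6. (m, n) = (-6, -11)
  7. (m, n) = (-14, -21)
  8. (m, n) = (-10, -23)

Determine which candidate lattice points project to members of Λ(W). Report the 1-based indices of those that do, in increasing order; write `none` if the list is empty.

2, 4

Numerically τ ≈ 2.4142 and τ' = −1/τ ≈ -0.4142.
candidate 1: (m,n)=(-5,-12) → π∥ = -5-12·τ ≈ -33.9706, π⊥ = -5-12·τ' ≈ -0.0294 ∉ [-1.1, -0.5) ⇒ out
candidate 2: (m,n)=(-11,-24) → π∥ = -11-24·τ ≈ -68.9411, π⊥ = -11-24·τ' ≈ -1.0589 ∈ [-1.1, -0.5) ⇒ IN Λ
candidate 3: (m,n)=(9,5) → π∥ = 9+5·τ ≈ 21.0711, π⊥ = 9+5·τ' ≈ 6.9289 ∉ [-1.1, -0.5) ⇒ out
candidate 4: (m,n)=(1,4) → π∥ = 1+4·τ ≈ 10.6569, π⊥ = 1+4·τ' ≈ -0.6569 ∈ [-1.1, -0.5) ⇒ IN Λ
candidate 5: (m,n)=(20,15) → π∥ = 20+15·τ ≈ 56.2132, π⊥ = 20+15·τ' ≈ 13.7868 ∉ [-1.1, -0.5) ⇒ out
candidate 6: (m,n)=(-6,-11) → π∥ = -6-11·τ ≈ -32.5563, π⊥ = -6-11·τ' ≈ -1.4437 ∉ [-1.1, -0.5) ⇒ out
candidate 7: (m,n)=(-14,-21) → π∥ = -14-21·τ ≈ -64.6985, π⊥ = -14-21·τ' ≈ -5.3015 ∉ [-1.1, -0.5) ⇒ out
candidate 8: (m,n)=(-10,-23) → π∥ = -10-23·τ ≈ -65.5269, π⊥ = -10-23·τ' ≈ -0.4731 ∉ [-1.1, -0.5) ⇒ out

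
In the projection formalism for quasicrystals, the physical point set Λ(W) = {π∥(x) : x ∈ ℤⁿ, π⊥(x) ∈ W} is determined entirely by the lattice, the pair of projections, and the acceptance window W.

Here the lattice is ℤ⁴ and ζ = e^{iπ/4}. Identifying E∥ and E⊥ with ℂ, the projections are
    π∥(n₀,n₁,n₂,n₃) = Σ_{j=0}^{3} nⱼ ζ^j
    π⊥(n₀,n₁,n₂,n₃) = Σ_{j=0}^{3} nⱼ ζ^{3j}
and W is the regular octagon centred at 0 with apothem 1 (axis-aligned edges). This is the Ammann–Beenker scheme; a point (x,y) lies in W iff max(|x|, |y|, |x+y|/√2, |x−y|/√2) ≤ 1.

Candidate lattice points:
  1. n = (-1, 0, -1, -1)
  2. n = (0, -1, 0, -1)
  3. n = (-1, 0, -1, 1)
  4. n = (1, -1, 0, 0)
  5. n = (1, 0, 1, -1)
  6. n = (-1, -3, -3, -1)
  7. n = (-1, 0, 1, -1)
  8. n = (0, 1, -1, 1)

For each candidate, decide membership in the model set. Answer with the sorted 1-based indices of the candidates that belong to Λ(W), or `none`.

6

π⊥(n) = n₀ + n₁ζ³ + n₂ζ⁶ + n₃ζ⁹ where ζ = e^{iπ/4}.
candidate 1: n = (-1, 0, -1, -1) → π⊥ ≈ (-1.7071, +0.2929); max(|x|,|y|,|x±y|/√2) = 1.7071 > 1 ⇒ ∉ W
candidate 2: n = (0, -1, 0, -1) → π⊥ ≈ (+0.0000, -1.4142); max(|x|,|y|,|x±y|/√2) = 1.4142 > 1 ⇒ ∉ W
candidate 3: n = (-1, 0, -1, 1) → π⊥ ≈ (-0.2929, +1.7071); max(|x|,|y|,|x±y|/√2) = 1.7071 > 1 ⇒ ∉ W
candidate 4: n = (1, -1, 0, 0) → π⊥ ≈ (+1.7071, -0.7071); max(|x|,|y|,|x±y|/√2) = 1.7071 > 1 ⇒ ∉ W
candidate 5: n = (1, 0, 1, -1) → π⊥ ≈ (+0.2929, -1.7071); max(|x|,|y|,|x±y|/√2) = 1.7071 > 1 ⇒ ∉ W
candidate 6: n = (-1, -3, -3, -1) → π⊥ ≈ (+0.4142, +0.1716); max(|x|,|y|,|x±y|/√2) = 0.4142 ≤ 1 ⇒ ∈ W
candidate 7: n = (-1, 0, 1, -1) → π⊥ ≈ (-1.7071, -1.7071); max(|x|,|y|,|x±y|/√2) = 2.4142 > 1 ⇒ ∉ W
candidate 8: n = (0, 1, -1, 1) → π⊥ ≈ (+0.0000, +2.4142); max(|x|,|y|,|x±y|/√2) = 2.4142 > 1 ⇒ ∉ W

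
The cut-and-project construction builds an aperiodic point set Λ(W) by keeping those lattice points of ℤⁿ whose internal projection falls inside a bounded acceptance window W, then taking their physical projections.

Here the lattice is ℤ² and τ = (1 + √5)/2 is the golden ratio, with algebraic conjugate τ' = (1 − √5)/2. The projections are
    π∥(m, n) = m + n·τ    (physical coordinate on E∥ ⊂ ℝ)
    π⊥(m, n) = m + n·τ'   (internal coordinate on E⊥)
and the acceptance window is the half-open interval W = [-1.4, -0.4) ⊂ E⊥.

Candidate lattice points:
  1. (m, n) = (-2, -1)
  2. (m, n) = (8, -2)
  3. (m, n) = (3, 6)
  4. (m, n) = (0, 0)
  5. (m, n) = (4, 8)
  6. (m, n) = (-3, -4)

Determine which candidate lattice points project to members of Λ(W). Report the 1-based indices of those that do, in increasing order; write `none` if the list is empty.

τ' = (1−√5)/2 ≈ -0.61803.
[1] lift (-2,-1): star map gives -1.38197; window check -1.4 ≤ -1.38197 < -0.4 is true → IN Λ
[2] lift (8,-2): star map gives 9.23607; window check -1.4 ≤ 9.23607 < -0.4 is false → out
[3] lift (3,6): star map gives -0.70820; window check -1.4 ≤ -0.70820 < -0.4 is true → IN Λ
[4] lift (0,0): star map gives 0.00000; window check -1.4 ≤ 0.00000 < -0.4 is false → out
[5] lift (4,8): star map gives -0.94427; window check -1.4 ≤ -0.94427 < -0.4 is true → IN Λ
[6] lift (-3,-4): star map gives -0.52786; window check -1.4 ≤ -0.52786 < -0.4 is true → IN Λ

1, 3, 5, 6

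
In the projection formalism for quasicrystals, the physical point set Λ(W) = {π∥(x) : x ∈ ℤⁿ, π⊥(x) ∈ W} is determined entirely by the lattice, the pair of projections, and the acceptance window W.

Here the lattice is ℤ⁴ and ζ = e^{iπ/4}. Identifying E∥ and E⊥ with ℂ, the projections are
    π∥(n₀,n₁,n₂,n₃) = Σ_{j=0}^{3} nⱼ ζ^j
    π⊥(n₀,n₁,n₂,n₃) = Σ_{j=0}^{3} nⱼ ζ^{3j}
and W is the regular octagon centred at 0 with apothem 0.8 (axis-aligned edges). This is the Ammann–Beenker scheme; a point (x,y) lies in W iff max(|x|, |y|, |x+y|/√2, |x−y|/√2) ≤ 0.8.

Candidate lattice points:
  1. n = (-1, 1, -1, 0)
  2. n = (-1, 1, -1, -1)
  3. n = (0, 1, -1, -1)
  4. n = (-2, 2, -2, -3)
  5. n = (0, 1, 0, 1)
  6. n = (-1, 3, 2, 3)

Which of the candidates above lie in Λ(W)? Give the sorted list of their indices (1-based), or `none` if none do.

none

With ζ = e^{iπ/4} the internal vectors are ζ^0,ζ^3,ζ^6,ζ^9.
candidate 1: n = (-1, 1, -1, 0) → π⊥ ≈ (-1.707107, +1.707107); max(|x|,|y|,|x±y|/√2) = 2.414214 > 0.8 ⇒ ∉ W
candidate 2: n = (-1, 1, -1, -1) → π⊥ ≈ (-2.414214, +1.000000); max(|x|,|y|,|x±y|/√2) = 2.414214 > 0.8 ⇒ ∉ W
candidate 3: n = (0, 1, -1, -1) → π⊥ ≈ (-1.414214, +1.000000); max(|x|,|y|,|x±y|/√2) = 1.707107 > 0.8 ⇒ ∉ W
candidate 4: n = (-2, 2, -2, -3) → π⊥ ≈ (-5.535534, +1.292893); max(|x|,|y|,|x±y|/√2) = 5.535534 > 0.8 ⇒ ∉ W
candidate 5: n = (0, 1, 0, 1) → π⊥ ≈ (+0.000000, +1.414214); max(|x|,|y|,|x±y|/√2) = 1.414214 > 0.8 ⇒ ∉ W
candidate 6: n = (-1, 3, 2, 3) → π⊥ ≈ (-1.000000, +2.242641); max(|x|,|y|,|x±y|/√2) = 2.292893 > 0.8 ⇒ ∉ W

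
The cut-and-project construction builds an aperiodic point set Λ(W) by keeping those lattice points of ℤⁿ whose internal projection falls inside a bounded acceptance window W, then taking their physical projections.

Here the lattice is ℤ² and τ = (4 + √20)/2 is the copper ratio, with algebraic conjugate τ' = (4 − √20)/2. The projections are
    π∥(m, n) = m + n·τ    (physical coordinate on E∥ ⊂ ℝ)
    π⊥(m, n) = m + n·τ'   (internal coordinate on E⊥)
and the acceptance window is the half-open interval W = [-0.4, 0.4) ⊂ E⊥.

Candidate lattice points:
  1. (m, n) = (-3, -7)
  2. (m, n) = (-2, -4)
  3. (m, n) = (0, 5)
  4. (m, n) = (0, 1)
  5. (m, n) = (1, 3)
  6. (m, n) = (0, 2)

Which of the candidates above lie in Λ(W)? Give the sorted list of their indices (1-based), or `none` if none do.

4, 5

Numerically τ ≈ 4.23607 and τ' = −1/τ ≈ -0.23607.
#1 (-3,-7): internal coord -3 + (-7)·τ' = -1.34752; -1.34752 ∉ [-0.4, 0.4) → out
#2 (-2,-4): internal coord -2 + (-4)·τ' = -1.05573; -1.05573 ∉ [-0.4, 0.4) → out
#3 (0,5): internal coord 0 + (5)·τ' = -1.18034; -1.18034 ∉ [-0.4, 0.4) → out
#4 (0,1): internal coord 0 + (1)·τ' = -0.23607; -0.23607 ∈ [-0.4, 0.4) → IN Λ
#5 (1,3): internal coord 1 + (3)·τ' = +0.29180; +0.29180 ∈ [-0.4, 0.4) → IN Λ
#6 (0,2): internal coord 0 + (2)·τ' = -0.47214; -0.47214 ∉ [-0.4, 0.4) → out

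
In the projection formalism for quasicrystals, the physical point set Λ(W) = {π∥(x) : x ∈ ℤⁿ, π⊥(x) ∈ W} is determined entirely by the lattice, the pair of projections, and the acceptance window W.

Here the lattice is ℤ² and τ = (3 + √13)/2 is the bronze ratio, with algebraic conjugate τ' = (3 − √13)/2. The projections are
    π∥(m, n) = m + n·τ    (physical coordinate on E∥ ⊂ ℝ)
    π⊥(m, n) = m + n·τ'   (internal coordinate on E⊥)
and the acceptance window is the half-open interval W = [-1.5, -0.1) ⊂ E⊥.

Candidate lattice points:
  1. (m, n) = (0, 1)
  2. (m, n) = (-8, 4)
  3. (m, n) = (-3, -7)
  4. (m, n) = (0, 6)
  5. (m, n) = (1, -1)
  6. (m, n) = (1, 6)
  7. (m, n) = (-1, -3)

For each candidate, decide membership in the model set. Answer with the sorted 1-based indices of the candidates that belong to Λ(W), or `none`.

τ' = (3−√13)/2 ≈ -0.30278.
candidate 1: (m,n)=(0,1) → π∥ = 0+1·τ ≈ 3.30278, π⊥ = 0+1·τ' ≈ -0.30278 ∈ [-1.5, -0.1) ⇒ IN Λ
candidate 2: (m,n)=(-8,4) → π∥ = -8+4·τ ≈ 5.21110, π⊥ = -8+4·τ' ≈ -9.21110 ∉ [-1.5, -0.1) ⇒ out
candidate 3: (m,n)=(-3,-7) → π∥ = -3-7·τ ≈ -26.11943, π⊥ = -3-7·τ' ≈ -0.88057 ∈ [-1.5, -0.1) ⇒ IN Λ
candidate 4: (m,n)=(0,6) → π∥ = 0+6·τ ≈ 19.81665, π⊥ = 0+6·τ' ≈ -1.81665 ∉ [-1.5, -0.1) ⇒ out
candidate 5: (m,n)=(1,-1) → π∥ = 1-1·τ ≈ -2.30278, π⊥ = 1-1·τ' ≈ 1.30278 ∉ [-1.5, -0.1) ⇒ out
candidate 6: (m,n)=(1,6) → π∥ = 1+6·τ ≈ 20.81665, π⊥ = 1+6·τ' ≈ -0.81665 ∈ [-1.5, -0.1) ⇒ IN Λ
candidate 7: (m,n)=(-1,-3) → π∥ = -1-3·τ ≈ -10.90833, π⊥ = -1-3·τ' ≈ -0.09167 ∉ [-1.5, -0.1) ⇒ out

1, 3, 6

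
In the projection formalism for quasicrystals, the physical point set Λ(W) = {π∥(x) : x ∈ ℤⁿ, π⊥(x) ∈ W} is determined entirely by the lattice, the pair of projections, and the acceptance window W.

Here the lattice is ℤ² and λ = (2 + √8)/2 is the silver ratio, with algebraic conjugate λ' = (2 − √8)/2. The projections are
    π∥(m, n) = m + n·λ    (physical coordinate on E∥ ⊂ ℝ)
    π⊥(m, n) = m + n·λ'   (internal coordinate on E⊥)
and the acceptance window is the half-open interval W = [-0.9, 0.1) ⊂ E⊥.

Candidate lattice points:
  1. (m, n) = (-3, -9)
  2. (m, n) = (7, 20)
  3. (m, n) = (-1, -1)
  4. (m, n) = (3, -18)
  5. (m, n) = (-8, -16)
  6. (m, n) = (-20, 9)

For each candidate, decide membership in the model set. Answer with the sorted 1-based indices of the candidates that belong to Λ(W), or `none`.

3

Compute λ' = (2−√8)/2 = -0.414214, so π⊥(m,n) = m -0.414214·n.
#1 (-3,-9): internal coord -3 + (-9)·λ' = +0.727922; +0.727922 ∉ [-0.9, 0.1) → out
#2 (7,20): internal coord 7 + (20)·λ' = -1.284271; -1.284271 ∉ [-0.9, 0.1) → out
#3 (-1,-1): internal coord -1 + (-1)·λ' = -0.585786; -0.585786 ∈ [-0.9, 0.1) → IN Λ
#4 (3,-18): internal coord 3 + (-18)·λ' = +10.455844; +10.455844 ∉ [-0.9, 0.1) → out
#5 (-8,-16): internal coord -8 + (-16)·λ' = -1.372583; -1.372583 ∉ [-0.9, 0.1) → out
#6 (-20,9): internal coord -20 + (9)·λ' = -23.727922; -23.727922 ∉ [-0.9, 0.1) → out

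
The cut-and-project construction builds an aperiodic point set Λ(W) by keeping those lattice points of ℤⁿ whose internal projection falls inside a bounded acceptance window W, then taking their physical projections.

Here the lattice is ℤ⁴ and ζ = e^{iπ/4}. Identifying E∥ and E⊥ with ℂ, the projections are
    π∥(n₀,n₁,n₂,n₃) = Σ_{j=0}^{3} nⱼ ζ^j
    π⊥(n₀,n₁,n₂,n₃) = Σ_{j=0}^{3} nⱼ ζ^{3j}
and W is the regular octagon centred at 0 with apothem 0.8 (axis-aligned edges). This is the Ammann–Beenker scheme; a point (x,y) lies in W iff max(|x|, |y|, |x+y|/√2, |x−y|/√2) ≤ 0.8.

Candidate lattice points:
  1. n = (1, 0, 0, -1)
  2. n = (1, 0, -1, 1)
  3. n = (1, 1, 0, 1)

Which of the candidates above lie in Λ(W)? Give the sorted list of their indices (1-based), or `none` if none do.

Internal map: ζ^{3j} for j=0..3 gives (1,0), (−√2/2,√2/2), (0,−1), (√2/2,√2/2).
#1 (1, 0, 0, -1): internal (0.29289, -0.70711); octagon support 0.70711 vs apothem 0.8 → ∈ W
#2 (1, 0, -1, 1): internal (1.70711, 1.70711); octagon support 2.41421 vs apothem 0.8 → ∉ W
#3 (1, 1, 0, 1): internal (1.00000, 1.41421); octagon support 1.70711 vs apothem 0.8 → ∉ W

1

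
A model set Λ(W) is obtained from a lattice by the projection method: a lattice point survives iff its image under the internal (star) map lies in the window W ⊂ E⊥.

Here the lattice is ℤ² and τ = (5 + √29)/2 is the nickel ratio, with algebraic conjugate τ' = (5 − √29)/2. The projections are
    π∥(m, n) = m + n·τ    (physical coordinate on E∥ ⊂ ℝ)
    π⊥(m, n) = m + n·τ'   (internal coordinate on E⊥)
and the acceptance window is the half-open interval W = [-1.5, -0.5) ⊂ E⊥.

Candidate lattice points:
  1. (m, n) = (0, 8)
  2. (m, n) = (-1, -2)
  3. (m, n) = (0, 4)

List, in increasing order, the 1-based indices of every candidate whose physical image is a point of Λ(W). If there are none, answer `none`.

2, 3

Numerically τ ≈ 5.192582 and τ' = −1/τ ≈ -0.192582.
#1 (0,8): internal coord 0 + (8)·τ' = -1.540659; -1.540659 ∉ [-1.5, -0.5) → out
#2 (-1,-2): internal coord -1 + (-2)·τ' = -0.614835; -0.614835 ∈ [-1.5, -0.5) → IN Λ
#3 (0,4): internal coord 0 + (4)·τ' = -0.770330; -0.770330 ∈ [-1.5, -0.5) → IN Λ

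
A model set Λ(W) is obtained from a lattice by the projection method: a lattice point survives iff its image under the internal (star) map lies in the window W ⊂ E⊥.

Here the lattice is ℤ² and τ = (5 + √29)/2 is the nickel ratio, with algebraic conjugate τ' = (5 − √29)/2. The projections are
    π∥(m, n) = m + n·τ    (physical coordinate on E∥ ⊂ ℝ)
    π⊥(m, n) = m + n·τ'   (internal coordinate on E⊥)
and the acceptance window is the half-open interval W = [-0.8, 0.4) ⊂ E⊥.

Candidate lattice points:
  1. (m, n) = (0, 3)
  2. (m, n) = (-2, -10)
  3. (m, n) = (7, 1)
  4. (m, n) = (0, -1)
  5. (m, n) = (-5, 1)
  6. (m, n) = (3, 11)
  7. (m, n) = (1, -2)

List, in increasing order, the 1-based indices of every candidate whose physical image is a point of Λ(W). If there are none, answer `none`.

τ' = (5−√29)/2 ≈ -0.1926.
#1 (0,3): internal coord 0 + (3)·τ' = -0.5777; -0.5777 ∈ [-0.8, 0.4) → IN Λ
#2 (-2,-10): internal coord -2 + (-10)·τ' = -0.0742; -0.0742 ∈ [-0.8, 0.4) → IN Λ
#3 (7,1): internal coord 7 + (1)·τ' = +6.8074; +6.8074 ∉ [-0.8, 0.4) → out
#4 (0,-1): internal coord 0 + (-1)·τ' = +0.1926; +0.1926 ∈ [-0.8, 0.4) → IN Λ
#5 (-5,1): internal coord -5 + (1)·τ' = -5.1926; -5.1926 ∉ [-0.8, 0.4) → out
#6 (3,11): internal coord 3 + (11)·τ' = +0.8816; +0.8816 ∉ [-0.8, 0.4) → out
#7 (1,-2): internal coord 1 + (-2)·τ' = +1.3852; +1.3852 ∉ [-0.8, 0.4) → out

1, 2, 4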